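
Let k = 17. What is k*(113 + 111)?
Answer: 3808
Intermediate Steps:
k*(113 + 111) = 17*(113 + 111) = 17*224 = 3808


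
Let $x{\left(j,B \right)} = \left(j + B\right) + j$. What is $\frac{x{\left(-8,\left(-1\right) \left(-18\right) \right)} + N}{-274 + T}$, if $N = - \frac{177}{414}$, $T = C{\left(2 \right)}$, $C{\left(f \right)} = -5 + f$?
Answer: $- \frac{217}{38226} \approx -0.0056768$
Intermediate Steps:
$x{\left(j,B \right)} = B + 2 j$ ($x{\left(j,B \right)} = \left(B + j\right) + j = B + 2 j$)
$T = -3$ ($T = -5 + 2 = -3$)
$N = - \frac{59}{138}$ ($N = \left(-177\right) \frac{1}{414} = - \frac{59}{138} \approx -0.42754$)
$\frac{x{\left(-8,\left(-1\right) \left(-18\right) \right)} + N}{-274 + T} = \frac{\left(\left(-1\right) \left(-18\right) + 2 \left(-8\right)\right) - \frac{59}{138}}{-274 - 3} = \frac{\left(18 - 16\right) - \frac{59}{138}}{-277} = \left(2 - \frac{59}{138}\right) \left(- \frac{1}{277}\right) = \frac{217}{138} \left(- \frac{1}{277}\right) = - \frac{217}{38226}$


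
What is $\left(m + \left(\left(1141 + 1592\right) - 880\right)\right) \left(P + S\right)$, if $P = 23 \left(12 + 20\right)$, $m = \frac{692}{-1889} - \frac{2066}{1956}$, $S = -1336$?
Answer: $- \frac{342068191300}{307907} \approx -1.1109 \cdot 10^{6}$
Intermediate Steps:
$m = - \frac{2628113}{1847442}$ ($m = 692 \left(- \frac{1}{1889}\right) - \frac{1033}{978} = - \frac{692}{1889} - \frac{1033}{978} = - \frac{2628113}{1847442} \approx -1.4226$)
$P = 736$ ($P = 23 \cdot 32 = 736$)
$\left(m + \left(\left(1141 + 1592\right) - 880\right)\right) \left(P + S\right) = \left(- \frac{2628113}{1847442} + \left(\left(1141 + 1592\right) - 880\right)\right) \left(736 - 1336\right) = \left(- \frac{2628113}{1847442} + \left(2733 - 880\right)\right) \left(-600\right) = \left(- \frac{2628113}{1847442} + 1853\right) \left(-600\right) = \frac{3420681913}{1847442} \left(-600\right) = - \frac{342068191300}{307907}$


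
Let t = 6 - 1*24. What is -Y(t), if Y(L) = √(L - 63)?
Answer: -9*I ≈ -9.0*I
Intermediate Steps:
t = -18 (t = 6 - 24 = -18)
Y(L) = √(-63 + L)
-Y(t) = -√(-63 - 18) = -√(-81) = -9*I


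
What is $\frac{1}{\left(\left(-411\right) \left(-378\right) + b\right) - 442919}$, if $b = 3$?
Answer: $- \frac{1}{287558} \approx -3.4776 \cdot 10^{-6}$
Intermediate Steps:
$\frac{1}{\left(\left(-411\right) \left(-378\right) + b\right) - 442919} = \frac{1}{\left(\left(-411\right) \left(-378\right) + 3\right) - 442919} = \frac{1}{\left(155358 + 3\right) - 442919} = \frac{1}{155361 - 442919} = \frac{1}{-287558} = - \frac{1}{287558}$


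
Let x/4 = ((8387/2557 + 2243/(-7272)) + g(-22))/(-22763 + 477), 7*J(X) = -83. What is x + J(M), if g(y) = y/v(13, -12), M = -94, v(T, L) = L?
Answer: -8599365573847/725194953252 ≈ -11.858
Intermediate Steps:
J(X) = -83/7 (J(X) = (⅐)*(-83) = -83/7)
g(y) = -y/12 (g(y) = y/(-12) = y*(-1/12) = -y/12)
x = -89344837/103599279036 (x = 4*(((8387/2557 + 2243/(-7272)) - 1/12*(-22))/(-22763 + 477)) = 4*(((8387*(1/2557) + 2243*(-1/7272)) + 11/6)/(-22286)) = 4*(((8387/2557 - 2243/7272) + 11/6)*(-1/22286)) = 4*((55254913/18594504 + 11/6)*(-1/22286)) = 4*((89344837/18594504)*(-1/22286)) = 4*(-89344837/414397116144) = -89344837/103599279036 ≈ -0.00086241)
x + J(M) = -89344837/103599279036 - 83/7 = -8599365573847/725194953252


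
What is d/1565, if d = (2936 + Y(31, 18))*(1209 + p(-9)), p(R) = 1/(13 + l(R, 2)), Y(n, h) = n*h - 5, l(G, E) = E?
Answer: 21092168/7825 ≈ 2695.5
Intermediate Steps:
Y(n, h) = -5 + h*n (Y(n, h) = h*n - 5 = -5 + h*n)
p(R) = 1/15 (p(R) = 1/(13 + 2) = 1/15)
d = 21092168/5 (d = (2936 + (-5 + 18*31))*(1209 + 1/15) = (2936 + (-5 + 558))*(18136/15) = (2936 + 553)*(18136/15) = 3489*(18136/15) = 21092168/5 ≈ 4.2184e+6)
d/1565 = (21092168/5)/1565 = (21092168/5)*(1/1565) = 21092168/7825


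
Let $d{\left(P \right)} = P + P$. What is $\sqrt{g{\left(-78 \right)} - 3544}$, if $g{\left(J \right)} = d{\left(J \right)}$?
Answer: $10 i \sqrt{37} \approx 60.828 i$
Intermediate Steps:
$d{\left(P \right)} = 2 P$
$g{\left(J \right)} = 2 J$
$\sqrt{g{\left(-78 \right)} - 3544} = \sqrt{2 \left(-78\right) - 3544} = \sqrt{-156 - 3544} = \sqrt{-3700} = 10 i \sqrt{37}$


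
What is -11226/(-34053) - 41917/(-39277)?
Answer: 622774401/445833227 ≈ 1.3969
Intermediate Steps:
-11226/(-34053) - 41917/(-39277) = -11226*(-1/34053) - 41917*(-1/39277) = 3742/11351 + 41917/39277 = 622774401/445833227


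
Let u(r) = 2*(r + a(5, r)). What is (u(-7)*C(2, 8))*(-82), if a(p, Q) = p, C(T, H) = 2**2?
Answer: 1312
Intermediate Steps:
C(T, H) = 4
u(r) = 10 + 2*r (u(r) = 2*(r + 5) = 2*(5 + r) = 10 + 2*r)
(u(-7)*C(2, 8))*(-82) = ((10 + 2*(-7))*4)*(-82) = ((10 - 14)*4)*(-82) = -4*4*(-82) = -16*(-82) = 1312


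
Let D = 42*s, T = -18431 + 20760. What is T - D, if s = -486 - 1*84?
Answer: 26269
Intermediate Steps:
T = 2329
s = -570 (s = -486 - 84 = -570)
D = -23940 (D = 42*(-570) = -23940)
T - D = 2329 - 1*(-23940) = 2329 + 23940 = 26269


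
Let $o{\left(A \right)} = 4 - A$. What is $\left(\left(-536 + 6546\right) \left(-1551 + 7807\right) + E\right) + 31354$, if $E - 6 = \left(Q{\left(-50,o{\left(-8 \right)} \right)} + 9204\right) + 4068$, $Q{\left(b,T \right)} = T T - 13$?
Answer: $37643323$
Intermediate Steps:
$Q{\left(b,T \right)} = -13 + T^{2}$ ($Q{\left(b,T \right)} = T^{2} - 13 = -13 + T^{2}$)
$E = 13409$ ($E = 6 + \left(\left(\left(-13 + \left(4 - -8\right)^{2}\right) + 9204\right) + 4068\right) = 6 + \left(\left(\left(-13 + \left(4 + 8\right)^{2}\right) + 9204\right) + 4068\right) = 6 + \left(\left(\left(-13 + 12^{2}\right) + 9204\right) + 4068\right) = 6 + \left(\left(\left(-13 + 144\right) + 9204\right) + 4068\right) = 6 + \left(\left(131 + 9204\right) + 4068\right) = 6 + \left(9335 + 4068\right) = 6 + 13403 = 13409$)
$\left(\left(-536 + 6546\right) \left(-1551 + 7807\right) + E\right) + 31354 = \left(\left(-536 + 6546\right) \left(-1551 + 7807\right) + 13409\right) + 31354 = \left(6010 \cdot 6256 + 13409\right) + 31354 = \left(37598560 + 13409\right) + 31354 = 37611969 + 31354 = 37643323$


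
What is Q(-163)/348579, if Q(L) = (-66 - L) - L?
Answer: 260/348579 ≈ 0.00074589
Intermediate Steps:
Q(L) = -66 - 2*L
Q(-163)/348579 = (-66 - 2*(-163))/348579 = (-66 + 326)*(1/348579) = 260*(1/348579) = 260/348579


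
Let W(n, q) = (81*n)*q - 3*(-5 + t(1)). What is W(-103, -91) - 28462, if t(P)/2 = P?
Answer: 730760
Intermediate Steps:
t(P) = 2*P
W(n, q) = 9 + 81*n*q (W(n, q) = (81*n)*q - 3*(-5 + 2*1) = 81*n*q - 3*(-5 + 2) = 81*n*q - 3*(-3) = 81*n*q + 9 = 9 + 81*n*q)
W(-103, -91) - 28462 = (9 + 81*(-103)*(-91)) - 28462 = (9 + 759213) - 28462 = 759222 - 28462 = 730760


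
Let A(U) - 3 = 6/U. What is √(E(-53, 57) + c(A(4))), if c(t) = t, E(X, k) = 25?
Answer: √118/2 ≈ 5.4314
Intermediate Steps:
A(U) = 3 + 6/U
√(E(-53, 57) + c(A(4))) = √(25 + (3 + 6/4)) = √(25 + (3 + 6*(¼))) = √(25 + (3 + 3/2)) = √(25 + 9/2) = √(59/2) = √118/2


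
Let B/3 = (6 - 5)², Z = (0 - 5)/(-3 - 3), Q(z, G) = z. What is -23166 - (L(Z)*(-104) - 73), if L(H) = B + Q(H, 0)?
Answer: -68083/3 ≈ -22694.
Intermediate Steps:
Z = ⅚ (Z = -5/(-6) = -5*(-⅙) = ⅚ ≈ 0.83333)
B = 3 (B = 3*(6 - 5)² = 3*1² = 3*1 = 3)
L(H) = 3 + H
-23166 - (L(Z)*(-104) - 73) = -23166 - ((3 + ⅚)*(-104) - 73) = -23166 - ((23/6)*(-104) - 73) = -23166 - (-1196/3 - 73) = -23166 - 1*(-1415/3) = -23166 + 1415/3 = -68083/3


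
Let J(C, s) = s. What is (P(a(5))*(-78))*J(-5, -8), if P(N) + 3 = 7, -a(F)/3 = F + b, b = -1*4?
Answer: 2496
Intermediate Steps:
b = -4
a(F) = 12 - 3*F (a(F) = -3*(F - 4) = -3*(-4 + F) = 12 - 3*F)
P(N) = 4 (P(N) = -3 + 7 = 4)
(P(a(5))*(-78))*J(-5, -8) = (4*(-78))*(-8) = -312*(-8) = 2496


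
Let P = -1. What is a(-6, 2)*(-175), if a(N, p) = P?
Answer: 175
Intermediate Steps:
a(N, p) = -1
a(-6, 2)*(-175) = -1*(-175) = 175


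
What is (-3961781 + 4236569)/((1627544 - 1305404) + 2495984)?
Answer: 4041/41443 ≈ 0.097507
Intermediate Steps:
(-3961781 + 4236569)/((1627544 - 1305404) + 2495984) = 274788/(322140 + 2495984) = 274788/2818124 = 274788*(1/2818124) = 4041/41443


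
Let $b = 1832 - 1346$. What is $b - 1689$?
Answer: $-1203$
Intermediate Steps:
$b = 486$ ($b = 1832 - 1346 = 486$)
$b - 1689 = 486 - 1689 = -1203$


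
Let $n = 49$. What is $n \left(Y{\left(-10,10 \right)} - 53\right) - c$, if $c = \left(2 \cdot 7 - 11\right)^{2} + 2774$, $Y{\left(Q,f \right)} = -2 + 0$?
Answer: $-5478$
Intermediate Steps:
$Y{\left(Q,f \right)} = -2$
$c = 2783$ ($c = \left(14 - 11\right)^{2} + 2774 = 3^{2} + 2774 = 9 + 2774 = 2783$)
$n \left(Y{\left(-10,10 \right)} - 53\right) - c = 49 \left(-2 - 53\right) - 2783 = 49 \left(-55\right) - 2783 = -2695 - 2783 = -5478$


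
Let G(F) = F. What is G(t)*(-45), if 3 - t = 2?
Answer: -45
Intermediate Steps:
t = 1 (t = 3 - 1*2 = 3 - 2 = 1)
G(t)*(-45) = 1*(-45) = -45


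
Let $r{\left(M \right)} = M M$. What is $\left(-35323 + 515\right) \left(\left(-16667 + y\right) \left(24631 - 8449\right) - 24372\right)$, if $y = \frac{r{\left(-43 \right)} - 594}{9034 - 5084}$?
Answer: $\frac{3708487019983032}{395} \approx 9.3886 \cdot 10^{12}$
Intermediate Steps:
$r{\left(M \right)} = M^{2}$
$y = \frac{251}{790}$ ($y = \frac{\left(-43\right)^{2} - 594}{9034 - 5084} = \frac{1849 - 594}{3950} = 1255 \cdot \frac{1}{3950} = \frac{251}{790} \approx 0.31772$)
$\left(-35323 + 515\right) \left(\left(-16667 + y\right) \left(24631 - 8449\right) - 24372\right) = \left(-35323 + 515\right) \left(\left(-16667 + \frac{251}{790}\right) \left(24631 - 8449\right) - 24372\right) = - 34808 \left(\left(- \frac{13166679}{790}\right) 16182 - 24372\right) = - 34808 \left(- \frac{106531599789}{395} - 24372\right) = \left(-34808\right) \left(- \frac{106541226729}{395}\right) = \frac{3708487019983032}{395}$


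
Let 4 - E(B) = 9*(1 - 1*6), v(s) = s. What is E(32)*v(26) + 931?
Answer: 2205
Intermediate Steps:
E(B) = 49 (E(B) = 4 - 9*(1 - 1*6) = 4 - 9*(1 - 6) = 4 - 9*(-5) = 4 - 1*(-45) = 4 + 45 = 49)
E(32)*v(26) + 931 = 49*26 + 931 = 1274 + 931 = 2205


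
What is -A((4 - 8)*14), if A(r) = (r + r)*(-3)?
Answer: -336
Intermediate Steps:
A(r) = -6*r (A(r) = (2*r)*(-3) = -6*r)
-A((4 - 8)*14) = -(-6)*(4 - 8)*14 = -(-6)*(-4*14) = -(-6)*(-56) = -1*336 = -336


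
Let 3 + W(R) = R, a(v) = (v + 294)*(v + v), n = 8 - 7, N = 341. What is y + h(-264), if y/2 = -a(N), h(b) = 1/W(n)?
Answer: -1732281/2 ≈ -8.6614e+5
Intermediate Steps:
n = 1
a(v) = 2*v*(294 + v) (a(v) = (294 + v)*(2*v) = 2*v*(294 + v))
W(R) = -3 + R
h(b) = -½ (h(b) = 1/(-3 + 1) = 1/(-2) = -½)
y = -866140 (y = 2*(-2*341*(294 + 341)) = 2*(-2*341*635) = 2*(-1*433070) = 2*(-433070) = -866140)
y + h(-264) = -866140 - ½ = -1732281/2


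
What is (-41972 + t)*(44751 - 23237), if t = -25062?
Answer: -1442169476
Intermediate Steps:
(-41972 + t)*(44751 - 23237) = (-41972 - 25062)*(44751 - 23237) = -67034*21514 = -1442169476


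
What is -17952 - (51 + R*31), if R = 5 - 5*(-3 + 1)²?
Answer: -17538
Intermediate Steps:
R = -15 (R = 5 - 5*(-2)² = 5 - 5*4 = 5 - 20 = -15)
-17952 - (51 + R*31) = -17952 - (51 - 15*31) = -17952 - (51 - 465) = -17952 - 1*(-414) = -17952 + 414 = -17538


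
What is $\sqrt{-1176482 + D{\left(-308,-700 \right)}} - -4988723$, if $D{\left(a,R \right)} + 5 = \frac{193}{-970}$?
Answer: $4988723 + \frac{i \sqrt{1106956805510}}{970} \approx 4.9887 \cdot 10^{6} + 1084.7 i$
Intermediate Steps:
$D{\left(a,R \right)} = - \frac{5043}{970}$ ($D{\left(a,R \right)} = -5 + \frac{193}{-970} = -5 + 193 \left(- \frac{1}{970}\right) = -5 - \frac{193}{970} = - \frac{5043}{970}$)
$\sqrt{-1176482 + D{\left(-308,-700 \right)}} - -4988723 = \sqrt{-1176482 - \frac{5043}{970}} - -4988723 = \sqrt{- \frac{1141192583}{970}} + 4988723 = \frac{i \sqrt{1106956805510}}{970} + 4988723 = 4988723 + \frac{i \sqrt{1106956805510}}{970}$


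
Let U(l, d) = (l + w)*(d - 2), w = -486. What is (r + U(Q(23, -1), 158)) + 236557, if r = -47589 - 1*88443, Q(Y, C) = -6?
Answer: 23773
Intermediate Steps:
U(l, d) = (-486 + l)*(-2 + d) (U(l, d) = (l - 486)*(d - 2) = (-486 + l)*(-2 + d))
r = -136032 (r = -47589 - 88443 = -136032)
(r + U(Q(23, -1), 158)) + 236557 = (-136032 + (972 - 486*158 - 2*(-6) + 158*(-6))) + 236557 = (-136032 + (972 - 76788 + 12 - 948)) + 236557 = (-136032 - 76752) + 236557 = -212784 + 236557 = 23773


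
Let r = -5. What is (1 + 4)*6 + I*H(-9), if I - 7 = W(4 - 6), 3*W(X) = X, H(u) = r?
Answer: -5/3 ≈ -1.6667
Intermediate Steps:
H(u) = -5
W(X) = X/3
I = 19/3 (I = 7 + (4 - 6)/3 = 7 + (⅓)*(-2) = 7 - ⅔ = 19/3 ≈ 6.3333)
(1 + 4)*6 + I*H(-9) = (1 + 4)*6 + (19/3)*(-5) = 5*6 - 95/3 = 30 - 95/3 = -5/3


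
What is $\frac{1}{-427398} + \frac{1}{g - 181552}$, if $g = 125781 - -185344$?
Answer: $\frac{99275}{18459747018} \approx 5.3779 \cdot 10^{-6}$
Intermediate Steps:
$g = 311125$ ($g = 125781 + 185344 = 311125$)
$\frac{1}{-427398} + \frac{1}{g - 181552} = \frac{1}{-427398} + \frac{1}{311125 - 181552} = - \frac{1}{427398} + \frac{1}{129573} = \frac{99275}{18459747018}$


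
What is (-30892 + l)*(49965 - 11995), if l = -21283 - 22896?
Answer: -2850445870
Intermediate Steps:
l = -44179
(-30892 + l)*(49965 - 11995) = (-30892 - 44179)*(49965 - 11995) = -75071*37970 = -2850445870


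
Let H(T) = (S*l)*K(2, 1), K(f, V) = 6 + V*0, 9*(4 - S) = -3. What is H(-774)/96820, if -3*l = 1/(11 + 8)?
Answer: -13/2759370 ≈ -4.7112e-6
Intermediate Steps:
S = 13/3 (S = 4 - ⅑*(-3) = 4 + ⅓ = 13/3 ≈ 4.3333)
K(f, V) = 6 (K(f, V) = 6 + 0 = 6)
l = -1/57 (l = -1/(3*(11 + 8)) = -⅓/19 = -⅓*1/19 = -1/57 ≈ -0.017544)
H(T) = -26/57 (H(T) = ((13/3)*(-1/57))*6 = -13/171*6 = -26/57)
H(-774)/96820 = -26/57/96820 = -26/57*1/96820 = -13/2759370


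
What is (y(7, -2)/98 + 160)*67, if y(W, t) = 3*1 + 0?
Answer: 1050761/98 ≈ 10722.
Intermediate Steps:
y(W, t) = 3 (y(W, t) = 3 + 0 = 3)
(y(7, -2)/98 + 160)*67 = (3/98 + 160)*67 = (15683/98)*67 = 1050761/98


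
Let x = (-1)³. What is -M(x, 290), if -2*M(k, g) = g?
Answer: 145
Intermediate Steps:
x = -1
M(k, g) = -g/2
-M(x, 290) = -(-1)*290/2 = -1*(-145) = 145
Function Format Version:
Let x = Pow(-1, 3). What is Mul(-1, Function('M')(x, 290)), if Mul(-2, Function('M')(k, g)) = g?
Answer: 145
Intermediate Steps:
x = -1
Function('M')(k, g) = Mul(Rational(-1, 2), g)
Mul(-1, Function('M')(x, 290)) = Mul(-1, Mul(Rational(-1, 2), 290)) = Mul(-1, -145) = 145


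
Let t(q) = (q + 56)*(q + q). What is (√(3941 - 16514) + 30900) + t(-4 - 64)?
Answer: 32532 + 3*I*√1397 ≈ 32532.0 + 112.13*I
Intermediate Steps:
t(q) = 2*q*(56 + q) (t(q) = (56 + q)*(2*q) = 2*q*(56 + q))
(√(3941 - 16514) + 30900) + t(-4 - 64) = (√(3941 - 16514) + 30900) + 2*(-4 - 64)*(56 + (-4 - 64)) = (√(-12573) + 30900) + 2*(-68)*(56 - 68) = (3*I*√1397 + 30900) + 2*(-68)*(-12) = (30900 + 3*I*√1397) + 1632 = 32532 + 3*I*√1397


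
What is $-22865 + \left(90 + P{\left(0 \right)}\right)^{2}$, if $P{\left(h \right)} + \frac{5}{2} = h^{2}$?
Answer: $- \frac{60835}{4} \approx -15209.0$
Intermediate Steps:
$P{\left(h \right)} = - \frac{5}{2} + h^{2}$
$-22865 + \left(90 + P{\left(0 \right)}\right)^{2} = -22865 + \left(90 - \left(\frac{5}{2} - 0^{2}\right)\right)^{2} = -22865 + \left(90 + \left(- \frac{5}{2} + 0\right)\right)^{2} = -22865 + \left(90 - \frac{5}{2}\right)^{2} = -22865 + \left(\frac{175}{2}\right)^{2} = -22865 + \frac{30625}{4} = - \frac{60835}{4}$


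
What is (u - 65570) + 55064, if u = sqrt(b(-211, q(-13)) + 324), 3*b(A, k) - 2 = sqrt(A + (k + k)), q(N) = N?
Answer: -10506 + sqrt(2922 + 3*I*sqrt(237))/3 ≈ -10488.0 + 0.14239*I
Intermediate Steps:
b(A, k) = 2/3 + sqrt(A + 2*k)/3 (b(A, k) = 2/3 + sqrt(A + (k + k))/3 = 2/3 + sqrt(A + 2*k)/3)
u = sqrt(974/3 + I*sqrt(237)/3) (u = sqrt((2/3 + sqrt(-211 + 2*(-13))/3) + 324) = sqrt((2/3 + sqrt(-211 - 26)/3) + 324) = sqrt((2/3 + sqrt(-237)/3) + 324) = sqrt((2/3 + (I*sqrt(237))/3) + 324) = sqrt((2/3 + I*sqrt(237)/3) + 324) = sqrt(974/3 + I*sqrt(237)/3) ≈ 18.019 + 0.1424*I)
(u - 65570) + 55064 = (sqrt(2922 + 3*I*sqrt(237))/3 - 65570) + 55064 = (-65570 + sqrt(2922 + 3*I*sqrt(237))/3) + 55064 = -10506 + sqrt(2922 + 3*I*sqrt(237))/3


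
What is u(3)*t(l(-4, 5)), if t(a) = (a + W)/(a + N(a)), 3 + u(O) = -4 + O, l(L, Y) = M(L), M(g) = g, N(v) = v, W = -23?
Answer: -27/2 ≈ -13.500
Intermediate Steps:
l(L, Y) = L
u(O) = -7 + O (u(O) = -3 + (-4 + O) = -7 + O)
t(a) = (-23 + a)/(2*a) (t(a) = (a - 23)/(a + a) = (-23 + a)/((2*a)) = (-23 + a)*(1/(2*a)) = (-23 + a)/(2*a))
u(3)*t(l(-4, 5)) = (-7 + 3)*((1/2)*(-23 - 4)/(-4)) = -2*(-1)*(-27)/4 = -4*27/8 = -27/2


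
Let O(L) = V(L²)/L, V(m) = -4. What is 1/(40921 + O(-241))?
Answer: 241/9861965 ≈ 2.4437e-5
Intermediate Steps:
O(L) = -4/L
1/(40921 + O(-241)) = 1/(40921 - 4/(-241)) = 1/(40921 - 4*(-1/241)) = 1/(40921 + 4/241) = 1/(9861965/241) = 241/9861965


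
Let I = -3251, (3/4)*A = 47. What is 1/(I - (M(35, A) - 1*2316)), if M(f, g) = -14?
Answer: -1/921 ≈ -0.0010858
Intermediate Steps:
A = 188/3 (A = (4/3)*47 = 188/3 ≈ 62.667)
1/(I - (M(35, A) - 1*2316)) = 1/(-3251 - (-14 - 1*2316)) = 1/(-3251 - (-14 - 2316)) = 1/(-3251 - 1*(-2330)) = 1/(-3251 + 2330) = 1/(-921) = -1/921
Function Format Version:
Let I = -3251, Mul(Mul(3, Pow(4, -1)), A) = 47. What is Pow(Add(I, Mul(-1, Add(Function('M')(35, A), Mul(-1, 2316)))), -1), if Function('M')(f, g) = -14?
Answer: Rational(-1, 921) ≈ -0.0010858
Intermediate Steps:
A = Rational(188, 3) (A = Mul(Rational(4, 3), 47) = Rational(188, 3) ≈ 62.667)
Pow(Add(I, Mul(-1, Add(Function('M')(35, A), Mul(-1, 2316)))), -1) = Pow(Add(-3251, Mul(-1, Add(-14, Mul(-1, 2316)))), -1) = Pow(Add(-3251, Mul(-1, Add(-14, -2316))), -1) = Pow(Add(-3251, Mul(-1, -2330)), -1) = Pow(Add(-3251, 2330), -1) = Pow(-921, -1) = Rational(-1, 921)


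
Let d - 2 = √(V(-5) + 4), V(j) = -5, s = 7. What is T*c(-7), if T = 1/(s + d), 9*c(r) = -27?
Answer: -27/82 + 3*I/82 ≈ -0.32927 + 0.036585*I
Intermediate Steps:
c(r) = -3 (c(r) = (⅑)*(-27) = -3)
d = 2 + I (d = 2 + √(-5 + 4) = 2 + √(-1) = 2 + I ≈ 2.0 + 1.0*I)
T = (9 - I)/82 (T = 1/(7 + (2 + I)) = 1/(9 + I) = (9 - I)/82 ≈ 0.10976 - 0.012195*I)
T*c(-7) = (9/82 - I/82)*(-3) = -27/82 + 3*I/82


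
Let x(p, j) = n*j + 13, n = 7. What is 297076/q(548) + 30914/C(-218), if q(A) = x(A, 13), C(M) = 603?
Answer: 3506767/1206 ≈ 2907.8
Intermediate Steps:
x(p, j) = 13 + 7*j (x(p, j) = 7*j + 13 = 13 + 7*j)
q(A) = 104 (q(A) = 13 + 7*13 = 13 + 91 = 104)
297076/q(548) + 30914/C(-218) = 297076/104 + 30914/603 = 297076*(1/104) + 30914*(1/603) = 5713/2 + 30914/603 = 3506767/1206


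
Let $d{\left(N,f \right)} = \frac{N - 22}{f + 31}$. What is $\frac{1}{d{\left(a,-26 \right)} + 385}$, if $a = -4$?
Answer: $\frac{5}{1899} \approx 0.002633$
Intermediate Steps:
$d{\left(N,f \right)} = \frac{-22 + N}{31 + f}$
$\frac{1}{d{\left(a,-26 \right)} + 385} = \frac{1}{\frac{-22 - 4}{31 - 26} + 385} = \frac{1}{\frac{1}{5} \left(-26\right) + 385} = \frac{1}{- \frac{26}{5} + 385} = \frac{1}{\frac{1899}{5}} = \frac{5}{1899}$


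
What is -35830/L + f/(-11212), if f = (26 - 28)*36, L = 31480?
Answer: -9986485/8823844 ≈ -1.1318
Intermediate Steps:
f = -72 (f = -2*36 = -72)
-35830/L + f/(-11212) = -35830/31480 - 72/(-11212) = -35830*1/31480 - 72*(-1/11212) = -3583/3148 + 18/2803 = -9986485/8823844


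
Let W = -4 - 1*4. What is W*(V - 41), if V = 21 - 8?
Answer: 224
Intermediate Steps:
V = 13
W = -8 (W = -4 - 4 = -8)
W*(V - 41) = -8*(13 - 41) = -8*(-28) = 224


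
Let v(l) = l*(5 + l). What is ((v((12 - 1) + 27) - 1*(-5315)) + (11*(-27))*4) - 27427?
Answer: -21666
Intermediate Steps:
((v((12 - 1) + 27) - 1*(-5315)) + (11*(-27))*4) - 27427 = ((((12 - 1) + 27)*(5 + ((12 - 1) + 27)) - 1*(-5315)) + (11*(-27))*4) - 27427 = (((11 + 27)*(5 + (11 + 27)) + 5315) - 297*4) - 27427 = ((38*(5 + 38) + 5315) - 1188) - 27427 = ((38*43 + 5315) - 1188) - 27427 = ((1634 + 5315) - 1188) - 27427 = (6949 - 1188) - 27427 = 5761 - 27427 = -21666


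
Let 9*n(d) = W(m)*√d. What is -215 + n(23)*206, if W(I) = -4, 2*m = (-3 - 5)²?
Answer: -215 - 824*√23/9 ≈ -654.08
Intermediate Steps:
m = 32 (m = (-3 - 5)²/2 = (½)*(-8)² = (½)*64 = 32)
n(d) = -4*√d/9 (n(d) = (-4*√d)/9 = -4*√d/9)
-215 + n(23)*206 = -215 - 4*√23/9*206 = -215 - 824*√23/9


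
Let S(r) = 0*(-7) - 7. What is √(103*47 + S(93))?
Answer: √4834 ≈ 69.527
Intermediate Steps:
S(r) = -7 (S(r) = 0 - 7 = -7)
√(103*47 + S(93)) = √(103*47 - 7) = √(4841 - 7) = √4834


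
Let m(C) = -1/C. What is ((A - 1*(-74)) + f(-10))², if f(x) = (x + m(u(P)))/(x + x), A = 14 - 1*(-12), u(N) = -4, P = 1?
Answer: 64625521/6400 ≈ 10098.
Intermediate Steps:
A = 26 (A = 14 + 12 = 26)
f(x) = (¼ + x)/(2*x) (f(x) = (x - 1/(-4))/(x + x) = (x - 1*(-¼))/((2*x)) = (x + ¼)*(1/(2*x)) = (¼ + x)*(1/(2*x)) = (¼ + x)/(2*x))
((A - 1*(-74)) + f(-10))² = ((26 - 1*(-74)) + (⅛)*(1 + 4*(-10))/(-10))² = ((26 + 74) + (⅛)*(-⅒)*(1 - 40))² = (100 + (⅛)*(-⅒)*(-39))² = (100 + 39/80)² = (8039/80)² = 64625521/6400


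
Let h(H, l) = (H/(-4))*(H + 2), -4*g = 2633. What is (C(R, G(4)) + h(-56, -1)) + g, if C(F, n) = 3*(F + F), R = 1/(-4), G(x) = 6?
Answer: -5663/4 ≈ -1415.8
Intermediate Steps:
g = -2633/4 (g = -1/4*2633 = -2633/4 ≈ -658.25)
h(H, l) = -H*(2 + H)/4 (h(H, l) = (H*(-1/4))*(2 + H) = (-H/4)*(2 + H) = -H*(2 + H)/4)
R = -1/4 ≈ -0.25000
C(F, n) = 6*F (C(F, n) = 3*(2*F) = 6*F)
(C(R, G(4)) + h(-56, -1)) + g = (6*(-1/4) - 1/4*(-56)*(2 - 56)) - 2633/4 = (-3/2 - 1/4*(-56)*(-54)) - 2633/4 = (-3/2 - 756) - 2633/4 = -1515/2 - 2633/4 = -5663/4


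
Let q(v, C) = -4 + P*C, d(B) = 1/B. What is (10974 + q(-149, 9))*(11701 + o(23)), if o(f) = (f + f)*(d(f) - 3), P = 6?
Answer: 127492560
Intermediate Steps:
o(f) = 2*f*(-3 + 1/f) (o(f) = (f + f)*(1/f - 3) = (2*f)*(-3 + 1/f) = 2*f*(-3 + 1/f))
q(v, C) = -4 + 6*C
(10974 + q(-149, 9))*(11701 + o(23)) = (10974 + (-4 + 6*9))*(11701 + (2 - 6*23)) = (10974 + (-4 + 54))*(11701 + (2 - 138)) = (10974 + 50)*(11701 - 136) = 11024*11565 = 127492560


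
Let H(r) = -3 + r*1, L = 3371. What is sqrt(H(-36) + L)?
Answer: 14*sqrt(17) ≈ 57.724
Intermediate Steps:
H(r) = -3 + r
sqrt(H(-36) + L) = sqrt((-3 - 36) + 3371) = sqrt(-39 + 3371) = sqrt(3332) = 14*sqrt(17)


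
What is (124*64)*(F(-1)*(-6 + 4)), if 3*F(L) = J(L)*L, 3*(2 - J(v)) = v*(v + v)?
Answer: 63488/9 ≈ 7054.2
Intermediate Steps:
J(v) = 2 - 2*v**2/3 (J(v) = 2 - v*(v + v)/3 = 2 - v*2*v/3 = 2 - 2*v**2/3)
F(L) = L*(2 - 2*L**2/3)/3 (F(L) = ((2 - 2*L**2/3)*L)/3 = (L*(2 - 2*L**2/3))/3 = L*(2 - 2*L**2/3)/3)
(124*64)*(F(-1)*(-6 + 4)) = (124*64)*(((2/9)*(-1)*(3 - 1*(-1)**2))*(-6 + 4)) = 7936*(((2/9)*(-1)*(3 - 1*1))*(-2)) = 7936*(((2/9)*(-1)*(3 - 1))*(-2)) = 7936*(((2/9)*(-1)*2)*(-2)) = 7936*(-4/9*(-2)) = 7936*(8/9) = 63488/9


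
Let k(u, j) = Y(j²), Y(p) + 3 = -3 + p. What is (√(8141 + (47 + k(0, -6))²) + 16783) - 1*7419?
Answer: 9364 + √14070 ≈ 9482.6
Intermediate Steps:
Y(p) = -6 + p (Y(p) = -3 + (-3 + p) = -6 + p)
k(u, j) = -6 + j²
(√(8141 + (47 + k(0, -6))²) + 16783) - 1*7419 = (√(8141 + (47 + (-6 + (-6)²))²) + 16783) - 1*7419 = (√(8141 + (47 + (-6 + 36))²) + 16783) - 7419 = (√(8141 + (47 + 30)²) + 16783) - 7419 = (√(8141 + 77²) + 16783) - 7419 = (√(8141 + 5929) + 16783) - 7419 = (√14070 + 16783) - 7419 = (16783 + √14070) - 7419 = 9364 + √14070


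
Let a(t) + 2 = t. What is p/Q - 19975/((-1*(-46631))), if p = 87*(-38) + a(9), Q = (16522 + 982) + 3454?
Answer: -33674807/57487794 ≈ -0.58577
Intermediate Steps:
a(t) = -2 + t
Q = 20958 (Q = 17504 + 3454 = 20958)
p = -3299 (p = 87*(-38) + (-2 + 9) = -3306 + 7 = -3299)
p/Q - 19975/((-1*(-46631))) = -3299/20958 - 19975/((-1*(-46631))) = -3299*1/20958 - 19975/46631 = -3299/20958 - 19975*1/46631 = -3299/20958 - 1175/2743 = -33674807/57487794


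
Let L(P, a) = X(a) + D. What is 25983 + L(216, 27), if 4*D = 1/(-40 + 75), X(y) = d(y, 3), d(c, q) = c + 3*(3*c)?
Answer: 3675421/140 ≈ 26253.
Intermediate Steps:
d(c, q) = 10*c (d(c, q) = c + 9*c = 10*c)
X(y) = 10*y
D = 1/140 (D = 1/(4*(-40 + 75)) = (¼)/35 = (¼)*(1/35) = 1/140 ≈ 0.0071429)
L(P, a) = 1/140 + 10*a (L(P, a) = 10*a + 1/140 = 1/140 + 10*a)
25983 + L(216, 27) = 25983 + (1/140 + 10*27) = 25983 + (1/140 + 270) = 25983 + 37801/140 = 3675421/140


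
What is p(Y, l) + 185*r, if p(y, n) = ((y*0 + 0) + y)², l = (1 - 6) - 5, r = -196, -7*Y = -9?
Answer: -1776659/49 ≈ -36258.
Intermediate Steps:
Y = 9/7 (Y = -⅐*(-9) = 9/7 ≈ 1.2857)
l = -10 (l = -5 - 5 = -10)
p(y, n) = y² (p(y, n) = ((0 + 0) + y)² = (0 + y)² = y²)
p(Y, l) + 185*r = (9/7)² + 185*(-196) = 81/49 - 36260 = -1776659/49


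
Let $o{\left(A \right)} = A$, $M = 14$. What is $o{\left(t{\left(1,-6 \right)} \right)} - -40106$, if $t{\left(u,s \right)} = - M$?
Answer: $40092$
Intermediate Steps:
$t{\left(u,s \right)} = -14$ ($t{\left(u,s \right)} = \left(-1\right) 14 = -14$)
$o{\left(t{\left(1,-6 \right)} \right)} - -40106 = -14 - -40106 = -14 + 40106 = 40092$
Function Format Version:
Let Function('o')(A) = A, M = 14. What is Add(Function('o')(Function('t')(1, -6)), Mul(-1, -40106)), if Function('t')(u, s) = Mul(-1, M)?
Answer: 40092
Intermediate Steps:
Function('t')(u, s) = -14 (Function('t')(u, s) = Mul(-1, 14) = -14)
Add(Function('o')(Function('t')(1, -6)), Mul(-1, -40106)) = Add(-14, Mul(-1, -40106)) = Add(-14, 40106) = 40092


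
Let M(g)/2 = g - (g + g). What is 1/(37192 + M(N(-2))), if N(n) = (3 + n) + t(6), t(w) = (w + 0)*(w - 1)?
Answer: 1/37130 ≈ 2.6932e-5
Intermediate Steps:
t(w) = w*(-1 + w)
N(n) = 33 + n (N(n) = (3 + n) + 6*(-1 + 6) = (3 + n) + 6*5 = (3 + n) + 30 = 33 + n)
M(g) = -2*g (M(g) = 2*(g - (g + g)) = 2*(g - 2*g) = 2*(-g) = -2*g)
1/(37192 + M(N(-2))) = 1/(37192 - 2*(33 - 2)) = 1/(37192 - 2*31) = 1/(37192 - 62) = 1/37130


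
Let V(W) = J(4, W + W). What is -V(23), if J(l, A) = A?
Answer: -46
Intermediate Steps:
V(W) = 2*W (V(W) = W + W = 2*W)
-V(23) = -2*23 = -1*46 = -46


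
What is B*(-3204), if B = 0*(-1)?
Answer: 0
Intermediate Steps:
B = 0
B*(-3204) = 0*(-3204) = 0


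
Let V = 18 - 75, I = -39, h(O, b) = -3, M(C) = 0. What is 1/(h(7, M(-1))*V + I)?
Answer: 1/132 ≈ 0.0075758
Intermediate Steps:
V = -57
1/(h(7, M(-1))*V + I) = 1/(-3*(-57) - 39) = 1/(171 - 39) = 1/132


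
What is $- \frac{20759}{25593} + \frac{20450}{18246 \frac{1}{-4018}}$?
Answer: $- \frac{116850386223}{25942771} \approx -4504.2$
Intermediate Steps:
$- \frac{20759}{25593} + \frac{20450}{18246 \frac{1}{-4018}} = \left(-20759\right) \frac{1}{25593} + \frac{20450}{18246 \left(- \frac{1}{4018}\right)} = - \frac{20759}{25593} + \frac{20450}{- \frac{9123}{2009}} = - \frac{20759}{25593} + 20450 \left(- \frac{2009}{9123}\right) = - \frac{20759}{25593} - \frac{41084050}{9123} = - \frac{116850386223}{25942771}$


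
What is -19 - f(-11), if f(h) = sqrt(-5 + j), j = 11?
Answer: -19 - sqrt(6) ≈ -21.449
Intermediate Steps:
f(h) = sqrt(6) (f(h) = sqrt(-5 + 11) = sqrt(6))
-19 - f(-11) = -19 - sqrt(6)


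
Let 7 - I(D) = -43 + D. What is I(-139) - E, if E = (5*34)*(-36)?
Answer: 6309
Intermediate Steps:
I(D) = 50 - D (I(D) = 7 - (-43 + D) = 7 + (43 - D) = 50 - D)
E = -6120 (E = 170*(-36) = -6120)
I(-139) - E = (50 - 1*(-139)) - 1*(-6120) = (50 + 139) + 6120 = 189 + 6120 = 6309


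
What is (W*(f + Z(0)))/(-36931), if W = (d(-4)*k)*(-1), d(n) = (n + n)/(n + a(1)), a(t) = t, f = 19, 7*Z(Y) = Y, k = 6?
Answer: 304/36931 ≈ 0.0082316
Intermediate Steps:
Z(Y) = Y/7
d(n) = 2*n/(1 + n) (d(n) = (n + n)/(n + 1) = (2*n)/(1 + n) = 2*n/(1 + n))
W = -16 (W = ((2*(-4)/(1 - 4))*6)*(-1) = ((2*(-4)/(-3))*6)*(-1) = ((2*(-4)*(-1/3))*6)*(-1) = ((8/3)*6)*(-1) = 16*(-1) = -16)
(W*(f + Z(0)))/(-36931) = -16*(19 + (1/7)*0)/(-36931) = -16*(19 + 0)*(-1/36931) = -16*19*(-1/36931) = -304*(-1/36931) = 304/36931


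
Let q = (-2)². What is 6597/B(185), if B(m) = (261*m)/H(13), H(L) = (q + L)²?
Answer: 211837/5365 ≈ 39.485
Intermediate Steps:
q = 4
H(L) = (4 + L)²
B(m) = 261*m/289 (B(m) = (261*m)/((4 + 13)²) = (261*m)/(17²) = (261*m)/289 = (261*m)*(1/289) = 261*m/289)
6597/B(185) = 6597/(((261/289)*185)) = 6597/(48285/289) = 6597*(289/48285) = 211837/5365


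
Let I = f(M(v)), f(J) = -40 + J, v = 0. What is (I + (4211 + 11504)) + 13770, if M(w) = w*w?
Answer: 29445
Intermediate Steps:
M(w) = w**2
I = -40 (I = -40 + 0**2 = -40 + 0 = -40)
(I + (4211 + 11504)) + 13770 = (-40 + (4211 + 11504)) + 13770 = (-40 + 15715) + 13770 = 15675 + 13770 = 29445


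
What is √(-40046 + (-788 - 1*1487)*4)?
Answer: I*√49146 ≈ 221.69*I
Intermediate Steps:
√(-40046 + (-788 - 1*1487)*4) = √(-40046 + (-788 - 1487)*4) = √(-40046 - 2275*4) = √(-40046 - 9100) = √(-49146) = I*√49146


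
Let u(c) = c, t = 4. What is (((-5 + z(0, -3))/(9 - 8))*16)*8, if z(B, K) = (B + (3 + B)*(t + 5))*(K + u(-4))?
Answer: -24832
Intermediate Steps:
z(B, K) = (-4 + K)*(27 + 10*B) (z(B, K) = (B + (3 + B)*(4 + 5))*(K - 4) = (B + (3 + B)*9)*(-4 + K) = (B + (27 + 9*B))*(-4 + K) = (27 + 10*B)*(-4 + K) = (-4 + K)*(27 + 10*B))
(((-5 + z(0, -3))/(9 - 8))*16)*8 = (((-5 + (-108 - 40*0 + 27*(-3) + 10*0*(-3)))/(9 - 8))*16)*8 = (((-5 + (-108 + 0 - 81 + 0))/1)*16)*8 = (((-5 - 189)*1)*16)*8 = (-194*1*16)*8 = -194*16*8 = -3104*8 = -24832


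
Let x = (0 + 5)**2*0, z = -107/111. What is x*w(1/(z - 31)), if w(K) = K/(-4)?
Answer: 0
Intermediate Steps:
z = -107/111 (z = -107*1/111 = -107/111 ≈ -0.96396)
w(K) = -K/4 (w(K) = K*(-1/4) = -K/4)
x = 0 (x = 5**2*0 = 25*0 = 0)
x*w(1/(z - 31)) = 0*(-1/(4*(-107/111 - 31))) = 0*(-1/(4*(-3548/111))) = 0*(-1/4*(-111/3548)) = 0*(111/14192) = 0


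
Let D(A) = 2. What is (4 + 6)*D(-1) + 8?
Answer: 28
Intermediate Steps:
(4 + 6)*D(-1) + 8 = (4 + 6)*2 + 8 = 10*2 + 8 = 20 + 8 = 28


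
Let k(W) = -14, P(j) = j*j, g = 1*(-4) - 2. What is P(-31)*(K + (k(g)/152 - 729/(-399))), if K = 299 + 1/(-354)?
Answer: 27213733501/94164 ≈ 2.8900e+5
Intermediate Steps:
g = -6 (g = -4 - 2 = -6)
P(j) = j²
K = 105845/354 (K = 299 - 1/354 = 105845/354 ≈ 299.00)
P(-31)*(K + (k(g)/152 - 729/(-399))) = (-31)²*(105845/354 + (-14/152 - 729/(-399))) = 961*(105845/354 + (-14*1/152 - 729*(-1/399))) = 961*(105845/354 + (-7/76 + 243/133)) = 961*(105845/354 + 923/532) = 961*(28318141/94164) = 27213733501/94164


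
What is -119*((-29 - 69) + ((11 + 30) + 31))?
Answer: 3094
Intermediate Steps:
-119*((-29 - 69) + ((11 + 30) + 31)) = -119*(-98 + (41 + 31)) = -119*(-98 + 72) = -119*(-26) = 3094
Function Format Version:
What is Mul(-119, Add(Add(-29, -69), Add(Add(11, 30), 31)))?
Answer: 3094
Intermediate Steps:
Mul(-119, Add(Add(-29, -69), Add(Add(11, 30), 31))) = Mul(-119, Add(-98, Add(41, 31))) = Mul(-119, Add(-98, 72)) = Mul(-119, -26) = 3094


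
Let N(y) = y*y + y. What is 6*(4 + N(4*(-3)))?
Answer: 816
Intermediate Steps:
N(y) = y + y² (N(y) = y² + y = y + y²)
6*(4 + N(4*(-3))) = 6*(4 + (4*(-3))*(1 + 4*(-3))) = 6*(4 - 12*(1 - 12)) = 6*(4 - 12*(-11)) = 6*(4 + 132) = 6*136 = 816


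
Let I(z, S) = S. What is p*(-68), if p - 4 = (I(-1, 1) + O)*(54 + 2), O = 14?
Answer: -57392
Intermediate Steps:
p = 844 (p = 4 + (1 + 14)*(54 + 2) = 4 + 15*56 = 4 + 840 = 844)
p*(-68) = 844*(-68) = -57392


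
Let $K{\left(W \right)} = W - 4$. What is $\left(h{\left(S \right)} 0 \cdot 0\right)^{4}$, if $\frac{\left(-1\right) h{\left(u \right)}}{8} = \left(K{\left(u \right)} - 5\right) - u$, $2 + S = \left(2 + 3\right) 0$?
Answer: $0$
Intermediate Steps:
$K{\left(W \right)} = -4 + W$ ($K{\left(W \right)} = W - 4 = -4 + W$)
$S = -2$ ($S = -2 + \left(2 + 3\right) 0 = -2 + 5 \cdot 0 = -2 + 0 = -2$)
$h{\left(u \right)} = 72$ ($h{\left(u \right)} = - 8 \left(\left(\left(-4 + u\right) - 5\right) - u\right) = - 8 \left(\left(-9 + u\right) - u\right) = \left(-8\right) \left(-9\right) = 72$)
$\left(h{\left(S \right)} 0 \cdot 0\right)^{4} = \left(72 \cdot 0 \cdot 0\right)^{4} = \left(0 \cdot 0\right)^{4} = 0^{4} = 0$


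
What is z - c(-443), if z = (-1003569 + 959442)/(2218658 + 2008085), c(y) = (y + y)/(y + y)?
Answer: -4270870/4226743 ≈ -1.0104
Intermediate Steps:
c(y) = 1 (c(y) = (2*y)/((2*y)) = (2*y)*(1/(2*y)) = 1)
z = -44127/4226743 ≈ -0.010440
z - c(-443) = -44127/4226743 - 1*1 = -44127/4226743 - 1 = -4270870/4226743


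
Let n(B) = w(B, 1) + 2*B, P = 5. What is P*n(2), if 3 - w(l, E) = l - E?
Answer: 30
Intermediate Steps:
w(l, E) = 3 + E - l (w(l, E) = 3 - (l - E) = 3 + (E - l) = 3 + E - l)
n(B) = 4 + B (n(B) = (3 + 1 - B) + 2*B = (4 - B) + 2*B = 4 + B)
P*n(2) = 5*(4 + 2) = 5*6 = 30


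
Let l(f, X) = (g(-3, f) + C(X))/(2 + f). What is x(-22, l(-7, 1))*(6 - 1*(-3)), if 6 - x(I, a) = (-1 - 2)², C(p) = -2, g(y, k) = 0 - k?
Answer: -27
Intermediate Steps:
g(y, k) = -k
l(f, X) = (-2 - f)/(2 + f) (l(f, X) = (-f - 2)/(2 + f) = (-2 - f)/(2 + f))
x(I, a) = -3 (x(I, a) = 6 - (-1 - 2)² = 6 - 1*(-3)² = 6 - 1*9 = 6 - 9 = -3)
x(-22, l(-7, 1))*(6 - 1*(-3)) = -3*(6 - 1*(-3)) = -3*(6 + 3) = -3*9 = -27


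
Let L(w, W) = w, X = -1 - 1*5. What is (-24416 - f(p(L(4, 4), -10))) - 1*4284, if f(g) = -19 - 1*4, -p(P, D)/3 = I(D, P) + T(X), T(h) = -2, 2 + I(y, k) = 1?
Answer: -28677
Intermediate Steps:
I(y, k) = -1 (I(y, k) = -2 + 1 = -1)
X = -6 (X = -1 - 5 = -6)
p(P, D) = 9 (p(P, D) = -3*(-1 - 2) = -3*(-3) = 9)
f(g) = -23 (f(g) = -19 - 4 = -23)
(-24416 - f(p(L(4, 4), -10))) - 1*4284 = (-24416 - 1*(-23)) - 1*4284 = (-24416 + 23) - 4284 = -24393 - 4284 = -28677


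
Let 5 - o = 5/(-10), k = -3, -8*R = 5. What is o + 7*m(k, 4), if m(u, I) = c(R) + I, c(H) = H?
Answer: 233/8 ≈ 29.125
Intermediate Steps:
R = -5/8 (R = -⅛*5 = -5/8 ≈ -0.62500)
m(u, I) = -5/8 + I
o = 11/2 (o = 5 - 5/(-10) = 5 - 5*(-1)/10 = 5 - 1*(-½) = 5 + ½ = 11/2 ≈ 5.5000)
o + 7*m(k, 4) = 11/2 + 7*(-5/8 + 4) = 11/2 + 7*(27/8) = 11/2 + 189/8 = 233/8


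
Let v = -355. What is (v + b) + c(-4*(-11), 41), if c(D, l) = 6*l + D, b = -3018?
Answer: -3083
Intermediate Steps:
c(D, l) = D + 6*l
(v + b) + c(-4*(-11), 41) = (-355 - 3018) + (-4*(-11) + 6*41) = -3373 + (44 + 246) = -3373 + 290 = -3083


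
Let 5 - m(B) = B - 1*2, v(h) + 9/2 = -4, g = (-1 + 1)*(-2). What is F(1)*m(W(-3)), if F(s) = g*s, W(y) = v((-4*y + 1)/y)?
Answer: 0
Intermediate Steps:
g = 0 (g = 0*(-2) = 0)
v(h) = -17/2 (v(h) = -9/2 - 4 = -17/2)
W(y) = -17/2
m(B) = 7 - B (m(B) = 5 - (B - 1*2) = 5 - (B - 2) = 5 - (-2 + B) = 5 + (2 - B) = 7 - B)
F(s) = 0 (F(s) = 0*s = 0)
F(1)*m(W(-3)) = 0*(7 - 1*(-17/2)) = 0*(7 + 17/2) = 0*(31/2) = 0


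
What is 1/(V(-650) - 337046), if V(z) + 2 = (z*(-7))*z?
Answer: -1/3294548 ≈ -3.0353e-7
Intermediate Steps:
V(z) = -2 - 7*z² (V(z) = -2 + (z*(-7))*z = -2 + (-7*z)*z = -2 - 7*z²)
1/(V(-650) - 337046) = 1/((-2 - 7*(-650)²) - 337046) = 1/((-2 - 7*422500) - 337046) = 1/((-2 - 2957500) - 337046) = 1/(-2957502 - 337046) = 1/(-3294548) = -1/3294548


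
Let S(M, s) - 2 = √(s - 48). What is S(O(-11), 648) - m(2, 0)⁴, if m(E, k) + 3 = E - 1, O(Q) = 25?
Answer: -14 + 10*√6 ≈ 10.495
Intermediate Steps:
S(M, s) = 2 + √(-48 + s) (S(M, s) = 2 + √(s - 48) = 2 + √(-48 + s))
m(E, k) = -4 + E (m(E, k) = -3 + (E - 1) = -3 + (-1 + E) = -4 + E)
S(O(-11), 648) - m(2, 0)⁴ = (2 + √(-48 + 648)) - (-4 + 2)⁴ = (2 + √600) - 1*(-2)⁴ = (2 + 10*√6) - 1*16 = (2 + 10*√6) - 16 = -14 + 10*√6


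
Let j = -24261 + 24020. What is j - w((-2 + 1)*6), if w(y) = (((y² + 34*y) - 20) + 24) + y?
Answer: -71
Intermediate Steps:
j = -241
w(y) = 4 + y² + 35*y (w(y) = ((-20 + y² + 34*y) + 24) + y = (4 + y² + 34*y) + y = 4 + y² + 35*y)
j - w((-2 + 1)*6) = -241 - (4 + ((-2 + 1)*6)² + 35*((-2 + 1)*6)) = -241 - (4 + (-1*6)² + 35*(-1*6)) = -241 - (4 + (-6)² + 35*(-6)) = -241 - (4 + 36 - 210) = -241 - 1*(-170) = -241 + 170 = -71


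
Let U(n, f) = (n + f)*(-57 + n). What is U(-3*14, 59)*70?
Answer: -117810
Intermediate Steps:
U(n, f) = (-57 + n)*(f + n) (U(n, f) = (f + n)*(-57 + n) = (-57 + n)*(f + n))
U(-3*14, 59)*70 = ((-3*14)² - 57*59 - (-171)*14 + 59*(-3*14))*70 = ((-42)² - 3363 - 57*(-42) + 59*(-42))*70 = (1764 - 3363 + 2394 - 2478)*70 = -1683*70 = -117810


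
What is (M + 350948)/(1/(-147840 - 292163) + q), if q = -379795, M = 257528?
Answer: -133865632714/83555469693 ≈ -1.6021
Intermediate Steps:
(M + 350948)/(1/(-147840 - 292163) + q) = (257528 + 350948)/(1/(-147840 - 292163) - 379795) = 608476/(1/(-440003) - 379795) = 608476/(-1/440003 - 379795) = 608476/(-167110939386/440003) = 608476*(-440003/167110939386) = -133865632714/83555469693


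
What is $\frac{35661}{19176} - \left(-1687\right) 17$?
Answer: $\frac{183328055}{6392} \approx 28681.0$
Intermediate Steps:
$\frac{35661}{19176} - \left(-1687\right) 17 = 35661 \cdot \frac{1}{19176} - -28679 = \frac{11887}{6392} + 28679 = \frac{183328055}{6392}$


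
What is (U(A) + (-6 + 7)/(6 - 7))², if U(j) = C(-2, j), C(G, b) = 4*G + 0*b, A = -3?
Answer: 81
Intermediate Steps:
C(G, b) = 4*G (C(G, b) = 4*G + 0 = 4*G)
U(j) = -8 (U(j) = 4*(-2) = -8)
(U(A) + (-6 + 7)/(6 - 7))² = (-8 + (-6 + 7)/(6 - 7))² = (-8 + 1/(-1))² = (-8 + 1*(-1))² = (-8 - 1)² = (-9)² = 81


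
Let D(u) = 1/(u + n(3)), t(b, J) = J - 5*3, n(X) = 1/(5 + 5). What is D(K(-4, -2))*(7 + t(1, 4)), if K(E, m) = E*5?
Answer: 40/199 ≈ 0.20100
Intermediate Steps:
K(E, m) = 5*E
n(X) = ⅒ (n(X) = 1/10 = ⅒)
t(b, J) = -15 + J (t(b, J) = J - 15 = -15 + J)
D(u) = 1/(⅒ + u) (D(u) = 1/(u + ⅒) = 1/(⅒ + u))
D(K(-4, -2))*(7 + t(1, 4)) = (10/(1 + 10*(5*(-4))))*(7 + (-15 + 4)) = (10/(1 + 10*(-20)))*(7 - 11) = (10/(1 - 200))*(-4) = (10/(-199))*(-4) = (10*(-1/199))*(-4) = -10/199*(-4) = 40/199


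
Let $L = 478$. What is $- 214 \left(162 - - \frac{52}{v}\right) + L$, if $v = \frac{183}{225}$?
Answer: $- \frac{2920190}{61} \approx -47872.0$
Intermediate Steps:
$v = \frac{61}{75}$ ($v = 183 \cdot \frac{1}{225} = \frac{61}{75} \approx 0.81333$)
$- 214 \left(162 - - \frac{52}{v}\right) + L = - 214 \left(162 - - \frac{52}{\frac{61}{75}}\right) + 478 = - 214 \left(162 - \left(-52\right) \frac{75}{61}\right) + 478 = - 214 \left(162 - - \frac{3900}{61}\right) + 478 = - 214 \left(162 + \frac{3900}{61}\right) + 478 = \left(-214\right) \frac{13782}{61} + 478 = - \frac{2949348}{61} + 478 = - \frac{2920190}{61}$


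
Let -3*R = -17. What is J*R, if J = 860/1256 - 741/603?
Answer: -583831/189342 ≈ -3.0835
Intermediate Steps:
R = 17/3 (R = -⅓*(-17) = 17/3 ≈ 5.6667)
J = -34343/63114 (J = 860*(1/1256) - 741*1/603 = 215/314 - 247/201 = -34343/63114 ≈ -0.54414)
J*R = -34343/63114*17/3 = -583831/189342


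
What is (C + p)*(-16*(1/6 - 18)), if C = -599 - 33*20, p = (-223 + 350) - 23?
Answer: -329560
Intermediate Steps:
p = 104 (p = 127 - 23 = 104)
C = -1259 (C = -599 - 660 = -1259)
(C + p)*(-16*(1/6 - 18)) = (-1259 + 104)*(-16*(1/6 - 18)) = -(-18480)*(⅙ - 18) = -(-18480)*(-107)/6 = -1155*856/3 = -329560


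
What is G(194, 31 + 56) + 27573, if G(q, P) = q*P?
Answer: 44451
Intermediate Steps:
G(q, P) = P*q
G(194, 31 + 56) + 27573 = (31 + 56)*194 + 27573 = 87*194 + 27573 = 16878 + 27573 = 44451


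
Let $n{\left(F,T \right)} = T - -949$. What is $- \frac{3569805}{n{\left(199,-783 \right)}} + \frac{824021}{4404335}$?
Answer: $- \frac{15722480317189}{731119610} \approx -21505.0$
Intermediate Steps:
$n{\left(F,T \right)} = 949 + T$ ($n{\left(F,T \right)} = T + 949 = 949 + T$)
$- \frac{3569805}{n{\left(199,-783 \right)}} + \frac{824021}{4404335} = - \frac{3569805}{949 - 783} + \frac{824021}{4404335} = - \frac{3569805}{166} + 824021 \cdot \frac{1}{4404335} = \left(-3569805\right) \frac{1}{166} + \frac{824021}{4404335} = - \frac{3569805}{166} + \frac{824021}{4404335} = - \frac{15722480317189}{731119610}$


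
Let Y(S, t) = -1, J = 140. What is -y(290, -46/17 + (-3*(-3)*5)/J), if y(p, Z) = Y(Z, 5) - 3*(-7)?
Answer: -20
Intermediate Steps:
y(p, Z) = 20 (y(p, Z) = -1 - 3*(-7) = -1 + 21 = 20)
-y(290, -46/17 + (-3*(-3)*5)/J) = -1*20 = -20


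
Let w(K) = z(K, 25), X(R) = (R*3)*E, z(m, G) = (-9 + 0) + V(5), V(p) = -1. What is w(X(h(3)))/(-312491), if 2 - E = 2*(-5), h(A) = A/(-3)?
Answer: 10/312491 ≈ 3.2001e-5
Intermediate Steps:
h(A) = -A/3 (h(A) = A*(-⅓) = -A/3)
E = 12 (E = 2 - 2*(-5) = 2 - 1*(-10) = 2 + 10 = 12)
z(m, G) = -10 (z(m, G) = (-9 + 0) - 1 = -9 - 1 = -10)
X(R) = 36*R (X(R) = (R*3)*12 = (3*R)*12 = 36*R)
w(K) = -10
w(X(h(3)))/(-312491) = -10/(-312491) = -10*(-1/312491) = 10/312491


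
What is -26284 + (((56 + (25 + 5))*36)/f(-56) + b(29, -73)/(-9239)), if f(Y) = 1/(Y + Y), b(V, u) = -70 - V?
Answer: -3446479505/9239 ≈ -3.7304e+5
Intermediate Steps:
f(Y) = 1/(2*Y)
-26284 + (((56 + (25 + 5))*36)/f(-56) + b(29, -73)/(-9239)) = -26284 + (((56 + (25 + 5))*36)/(((½)/(-56))) + (-70 - 1*29)/(-9239)) = -26284 + (((56 + 30)*36)/(((½)*(-1/56))) + (-70 - 29)*(-1/9239)) = -26284 + ((86*36)/(-1/112) - 99*(-1/9239)) = -26284 + (3096*(-112) + 99/9239) = -26284 + (-346752 + 99/9239) = -26284 - 3203641629/9239 = -3446479505/9239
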